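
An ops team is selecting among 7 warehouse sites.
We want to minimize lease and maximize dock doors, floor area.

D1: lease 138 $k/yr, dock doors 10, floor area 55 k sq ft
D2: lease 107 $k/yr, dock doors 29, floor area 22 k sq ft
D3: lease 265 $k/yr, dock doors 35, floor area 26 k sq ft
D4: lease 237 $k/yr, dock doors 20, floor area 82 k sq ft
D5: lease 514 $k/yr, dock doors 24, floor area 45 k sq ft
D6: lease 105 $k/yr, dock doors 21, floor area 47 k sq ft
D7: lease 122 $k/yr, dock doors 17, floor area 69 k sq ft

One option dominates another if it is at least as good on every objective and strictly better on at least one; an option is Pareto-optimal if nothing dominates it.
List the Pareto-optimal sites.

D2, D3, D4, D5, D6, D7

D1: dominated by D7 (lease 122≤138, dock doors 17≥10, floor area 69≥55).
D2: not dominated.
D3: not dominated (best dock doors).
D4: not dominated (best floor area).
D5: not dominated.
D6: not dominated (best lease).
D7: not dominated.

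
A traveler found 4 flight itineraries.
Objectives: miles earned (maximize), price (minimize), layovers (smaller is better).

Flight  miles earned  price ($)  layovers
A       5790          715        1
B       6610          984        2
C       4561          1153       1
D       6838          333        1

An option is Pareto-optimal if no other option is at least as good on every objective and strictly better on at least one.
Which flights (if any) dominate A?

D: miles earned 6838≥5790, price 333≤715, layovers 1≤1 — dominates A.
Others (B, C) are each worse than A on at least one objective.

D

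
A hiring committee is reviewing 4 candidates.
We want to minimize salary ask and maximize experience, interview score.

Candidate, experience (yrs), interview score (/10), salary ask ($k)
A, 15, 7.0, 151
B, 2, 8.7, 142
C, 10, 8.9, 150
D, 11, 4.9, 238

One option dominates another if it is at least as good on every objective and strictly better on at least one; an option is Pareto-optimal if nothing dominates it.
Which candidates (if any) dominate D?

A

A: experience 15≥11, interview score 7.0≥4.9, salary ask 151≤238 — dominates D.
Others (B, C) are each worse than D on at least one objective.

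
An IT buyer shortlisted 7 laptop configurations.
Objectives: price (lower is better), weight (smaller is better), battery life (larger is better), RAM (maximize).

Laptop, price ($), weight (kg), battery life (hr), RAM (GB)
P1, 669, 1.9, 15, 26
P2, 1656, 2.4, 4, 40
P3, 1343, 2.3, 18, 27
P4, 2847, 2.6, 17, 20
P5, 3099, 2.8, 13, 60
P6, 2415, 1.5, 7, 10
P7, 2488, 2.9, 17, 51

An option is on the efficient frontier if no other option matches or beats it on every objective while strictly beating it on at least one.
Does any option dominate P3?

P1: worse on battery life (15 vs 18).
P2: worse on price (1656 vs 1343).
P4: worse on price (2847 vs 1343).
P5: worse on price (3099 vs 1343).
P6: worse on price (2415 vs 1343).
P7: worse on price (2488 vs 1343).
No option is at least as good as P3 on every objective and strictly better on one.

No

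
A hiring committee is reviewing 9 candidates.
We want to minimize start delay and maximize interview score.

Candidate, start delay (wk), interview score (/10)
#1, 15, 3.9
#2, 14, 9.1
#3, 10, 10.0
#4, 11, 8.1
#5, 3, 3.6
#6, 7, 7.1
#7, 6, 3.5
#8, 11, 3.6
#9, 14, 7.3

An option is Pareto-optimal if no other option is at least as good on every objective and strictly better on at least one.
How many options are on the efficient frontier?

3

#1: dominated by #2 (start delay 14≤15, interview score 9.1≥3.9).
#2: dominated by #3 (start delay 10≤14, interview score 10.0≥9.1).
#3: not dominated (best interview score).
#4: dominated by #3 (start delay 10≤11, interview score 10.0≥8.1).
#5: not dominated (best start delay).
#6: not dominated.
#7: dominated by #5 (start delay 3≤6, interview score 3.6≥3.5).
#8: dominated by #3 (start delay 10≤11, interview score 10.0≥3.6).
#9: dominated by #2 (start delay 14≤14, interview score 9.1≥7.3).
Pareto-optimal: #3, #5, #6 → 3.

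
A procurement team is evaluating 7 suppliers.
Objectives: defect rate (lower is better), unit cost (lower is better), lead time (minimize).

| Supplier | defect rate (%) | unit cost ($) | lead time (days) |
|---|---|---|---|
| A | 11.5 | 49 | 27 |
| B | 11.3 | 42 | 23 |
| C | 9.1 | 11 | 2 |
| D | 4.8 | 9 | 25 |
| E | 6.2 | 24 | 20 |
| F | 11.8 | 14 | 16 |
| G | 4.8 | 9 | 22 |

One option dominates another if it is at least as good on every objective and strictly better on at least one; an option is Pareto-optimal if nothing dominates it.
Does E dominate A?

E vs A: defect rate 6.2≤11.5, unit cost 24≤49, lead time 20≤27 — E is at least as good on every objective with at least one strict improvement.

Yes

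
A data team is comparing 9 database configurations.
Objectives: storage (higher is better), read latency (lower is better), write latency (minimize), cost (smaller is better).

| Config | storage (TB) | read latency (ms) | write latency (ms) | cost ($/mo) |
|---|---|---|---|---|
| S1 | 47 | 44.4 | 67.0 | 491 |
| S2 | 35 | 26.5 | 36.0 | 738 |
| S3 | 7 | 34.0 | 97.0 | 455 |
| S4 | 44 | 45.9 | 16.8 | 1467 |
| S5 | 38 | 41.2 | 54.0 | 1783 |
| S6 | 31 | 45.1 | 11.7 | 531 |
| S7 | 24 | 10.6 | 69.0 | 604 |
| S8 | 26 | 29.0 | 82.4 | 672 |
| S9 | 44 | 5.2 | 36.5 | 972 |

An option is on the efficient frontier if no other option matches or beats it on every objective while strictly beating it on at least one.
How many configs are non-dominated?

8

S1: not dominated (best storage).
S2: not dominated.
S3: not dominated (best cost).
S4: not dominated.
S5: dominated by S9 (storage 44≥38, read latency 5.2≤41.2, write latency 36.5≤54.0, cost 972≤1783).
S6: not dominated (best write latency).
S7: not dominated.
S8: not dominated.
S9: not dominated (best read latency).
Pareto-optimal: S1, S2, S3, S4, S6, S7, S8, S9 → 8.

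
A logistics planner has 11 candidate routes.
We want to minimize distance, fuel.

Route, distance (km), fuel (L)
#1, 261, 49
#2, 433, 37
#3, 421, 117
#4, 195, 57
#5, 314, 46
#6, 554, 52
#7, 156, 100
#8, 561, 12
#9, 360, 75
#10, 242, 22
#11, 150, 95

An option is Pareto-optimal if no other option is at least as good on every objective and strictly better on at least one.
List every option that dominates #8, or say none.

none

#1: worse on fuel (49 vs 12).
#2: worse on fuel (37 vs 12).
#3: worse on fuel (117 vs 12).
#4: worse on fuel (57 vs 12).
#5: worse on fuel (46 vs 12).
#6: worse on fuel (52 vs 12).
#7: worse on fuel (100 vs 12).
#9: worse on fuel (75 vs 12).
#10: worse on fuel (22 vs 12).
#11: worse on fuel (95 vs 12).
No option dominates #8.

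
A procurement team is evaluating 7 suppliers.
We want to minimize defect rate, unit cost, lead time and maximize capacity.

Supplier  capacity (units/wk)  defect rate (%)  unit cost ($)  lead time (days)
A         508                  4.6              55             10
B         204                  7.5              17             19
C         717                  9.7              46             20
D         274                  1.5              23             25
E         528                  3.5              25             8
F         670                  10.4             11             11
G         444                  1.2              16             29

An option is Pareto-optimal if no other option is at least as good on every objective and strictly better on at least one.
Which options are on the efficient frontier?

A: dominated by E (capacity 528≥508, defect rate 3.5≤4.6, unit cost 25≤55, lead time 8≤10).
B: not dominated.
C: not dominated (best capacity).
D: not dominated.
E: not dominated (best lead time).
F: not dominated (best unit cost).
G: not dominated (best defect rate).

B, C, D, E, F, G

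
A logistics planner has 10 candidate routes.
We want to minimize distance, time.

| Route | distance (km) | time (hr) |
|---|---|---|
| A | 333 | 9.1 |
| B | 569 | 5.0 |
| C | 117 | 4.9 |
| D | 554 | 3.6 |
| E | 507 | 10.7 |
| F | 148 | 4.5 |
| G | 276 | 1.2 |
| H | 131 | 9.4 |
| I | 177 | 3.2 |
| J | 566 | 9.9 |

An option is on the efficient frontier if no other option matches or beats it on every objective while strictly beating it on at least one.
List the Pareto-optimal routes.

A: dominated by C (distance 117≤333, time 4.9≤9.1).
B: dominated by C (distance 117≤569, time 4.9≤5.0).
C: not dominated (best distance).
D: dominated by G (distance 276≤554, time 1.2≤3.6).
E: dominated by A (distance 333≤507, time 9.1≤10.7).
F: not dominated.
G: not dominated (best time).
H: dominated by C (distance 117≤131, time 4.9≤9.4).
I: not dominated.
J: dominated by A (distance 333≤566, time 9.1≤9.9).

C, F, G, I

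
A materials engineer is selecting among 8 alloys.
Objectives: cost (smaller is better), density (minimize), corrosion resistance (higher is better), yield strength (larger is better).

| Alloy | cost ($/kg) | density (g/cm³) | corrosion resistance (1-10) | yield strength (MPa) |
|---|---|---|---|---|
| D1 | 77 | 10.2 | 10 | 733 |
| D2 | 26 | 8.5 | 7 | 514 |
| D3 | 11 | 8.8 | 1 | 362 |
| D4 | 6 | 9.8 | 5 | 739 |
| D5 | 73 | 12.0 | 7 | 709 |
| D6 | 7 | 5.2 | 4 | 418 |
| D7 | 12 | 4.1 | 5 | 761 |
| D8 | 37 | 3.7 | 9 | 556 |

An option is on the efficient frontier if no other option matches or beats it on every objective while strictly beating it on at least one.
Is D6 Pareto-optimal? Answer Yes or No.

Yes

D1: worse on cost (77 vs 7).
D2: worse on cost (26 vs 7).
D3: worse on cost (11 vs 7).
D4: worse on density (9.8 vs 5.2).
D5: worse on cost (73 vs 7).
D7: worse on cost (12 vs 7).
D8: worse on cost (37 vs 7).
No option is at least as good as D6 on every objective and strictly better on one.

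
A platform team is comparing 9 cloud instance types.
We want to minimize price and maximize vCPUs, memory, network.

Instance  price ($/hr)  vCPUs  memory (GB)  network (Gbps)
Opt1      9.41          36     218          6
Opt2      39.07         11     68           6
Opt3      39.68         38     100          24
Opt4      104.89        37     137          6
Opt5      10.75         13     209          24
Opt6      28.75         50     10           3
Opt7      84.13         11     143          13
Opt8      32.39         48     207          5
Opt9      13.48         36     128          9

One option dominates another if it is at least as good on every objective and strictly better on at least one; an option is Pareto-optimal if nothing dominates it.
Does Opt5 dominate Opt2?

Yes

Opt5 vs Opt2: price 10.75≤39.07, vCPUs 13≥11, memory 209≥68, network 24≥6 — Opt5 is at least as good on every objective with at least one strict improvement.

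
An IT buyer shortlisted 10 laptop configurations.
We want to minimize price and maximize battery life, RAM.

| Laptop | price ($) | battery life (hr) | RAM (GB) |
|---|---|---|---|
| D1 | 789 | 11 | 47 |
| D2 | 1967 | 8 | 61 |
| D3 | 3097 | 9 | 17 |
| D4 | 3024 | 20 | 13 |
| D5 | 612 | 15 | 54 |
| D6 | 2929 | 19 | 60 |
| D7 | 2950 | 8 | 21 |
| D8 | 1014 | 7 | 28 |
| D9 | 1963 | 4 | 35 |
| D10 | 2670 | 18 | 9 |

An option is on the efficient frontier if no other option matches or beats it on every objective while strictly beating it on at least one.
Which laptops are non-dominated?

D1: dominated by D5 (price 612≤789, battery life 15≥11, RAM 54≥47).
D2: not dominated (best RAM).
D3: dominated by D1 (price 789≤3097, battery life 11≥9, RAM 47≥17).
D4: not dominated (best battery life).
D5: not dominated (best price).
D6: not dominated.
D7: dominated by D1 (price 789≤2950, battery life 11≥8, RAM 47≥21).
D8: dominated by D1 (price 789≤1014, battery life 11≥7, RAM 47≥28).
D9: dominated by D1 (price 789≤1963, battery life 11≥4, RAM 47≥35).
D10: not dominated.

D2, D4, D5, D6, D10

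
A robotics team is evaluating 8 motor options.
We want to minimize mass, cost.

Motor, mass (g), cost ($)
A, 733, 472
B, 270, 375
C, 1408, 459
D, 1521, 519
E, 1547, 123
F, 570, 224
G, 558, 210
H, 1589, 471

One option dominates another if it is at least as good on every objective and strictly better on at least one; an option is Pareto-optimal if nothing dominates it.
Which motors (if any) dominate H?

B, C, E, F, G

B: mass 270≤1589, cost 375≤471 — dominates H.
C: mass 1408≤1589, cost 459≤471 — dominates H.
E: mass 1547≤1589, cost 123≤471 — dominates H.
F: mass 570≤1589, cost 224≤471 — dominates H.
G: mass 558≤1589, cost 210≤471 — dominates H.
Others (A, D) are each worse than H on at least one objective.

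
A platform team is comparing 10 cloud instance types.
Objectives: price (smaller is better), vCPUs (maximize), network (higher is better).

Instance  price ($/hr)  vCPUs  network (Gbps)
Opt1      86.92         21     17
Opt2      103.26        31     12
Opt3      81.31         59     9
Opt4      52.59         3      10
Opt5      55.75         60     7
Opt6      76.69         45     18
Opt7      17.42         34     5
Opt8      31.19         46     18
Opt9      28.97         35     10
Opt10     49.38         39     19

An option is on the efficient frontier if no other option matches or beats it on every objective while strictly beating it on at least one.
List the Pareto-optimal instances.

Opt1: dominated by Opt6 (price 76.69≤86.92, vCPUs 45≥21, network 18≥17).
Opt2: dominated by Opt6 (price 76.69≤103.26, vCPUs 45≥31, network 18≥12).
Opt3: not dominated.
Opt4: dominated by Opt8 (price 31.19≤52.59, vCPUs 46≥3, network 18≥10).
Opt5: not dominated (best vCPUs).
Opt6: dominated by Opt8 (price 31.19≤76.69, vCPUs 46≥45, network 18≥18).
Opt7: not dominated (best price).
Opt8: not dominated.
Opt9: not dominated.
Opt10: not dominated (best network).

Opt3, Opt5, Opt7, Opt8, Opt9, Opt10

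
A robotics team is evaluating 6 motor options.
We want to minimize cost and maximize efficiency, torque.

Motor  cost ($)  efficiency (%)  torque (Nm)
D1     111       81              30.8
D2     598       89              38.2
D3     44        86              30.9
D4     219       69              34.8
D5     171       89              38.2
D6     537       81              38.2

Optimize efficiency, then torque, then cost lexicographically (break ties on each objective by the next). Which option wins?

First maximize efficiency: best is 89, kept {D2, D5}.
Then maximize torque: best is 38.2, kept {D2, D5}.
Then minimize cost: best is 171, kept {D5}.

D5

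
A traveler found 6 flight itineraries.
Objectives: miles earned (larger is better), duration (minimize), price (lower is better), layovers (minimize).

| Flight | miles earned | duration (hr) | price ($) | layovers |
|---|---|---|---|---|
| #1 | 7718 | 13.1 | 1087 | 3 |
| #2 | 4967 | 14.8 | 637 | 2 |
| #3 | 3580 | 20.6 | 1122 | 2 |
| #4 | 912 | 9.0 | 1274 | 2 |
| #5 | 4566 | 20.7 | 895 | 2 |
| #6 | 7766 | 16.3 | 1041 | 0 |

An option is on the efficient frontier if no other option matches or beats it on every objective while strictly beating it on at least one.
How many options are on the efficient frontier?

#1: not dominated.
#2: not dominated (best price).
#3: dominated by #2 (miles earned 4967≥3580, duration 14.8≤20.6, price 637≤1122, layovers 2≤2).
#4: not dominated (best duration).
#5: dominated by #2 (miles earned 4967≥4566, duration 14.8≤20.7, price 637≤895, layovers 2≤2).
#6: not dominated (best miles earned).
Pareto-optimal: #1, #2, #4, #6 → 4.

4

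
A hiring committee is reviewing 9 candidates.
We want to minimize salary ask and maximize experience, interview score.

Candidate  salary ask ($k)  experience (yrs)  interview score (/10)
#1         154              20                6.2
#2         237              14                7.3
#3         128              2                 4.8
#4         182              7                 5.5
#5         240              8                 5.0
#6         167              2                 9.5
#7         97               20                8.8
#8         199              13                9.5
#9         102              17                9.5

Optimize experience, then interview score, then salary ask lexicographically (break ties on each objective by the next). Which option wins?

First maximize experience: best is 20, kept {#1, #7}.
Then maximize interview score: best is 8.8, kept {#7}.

#7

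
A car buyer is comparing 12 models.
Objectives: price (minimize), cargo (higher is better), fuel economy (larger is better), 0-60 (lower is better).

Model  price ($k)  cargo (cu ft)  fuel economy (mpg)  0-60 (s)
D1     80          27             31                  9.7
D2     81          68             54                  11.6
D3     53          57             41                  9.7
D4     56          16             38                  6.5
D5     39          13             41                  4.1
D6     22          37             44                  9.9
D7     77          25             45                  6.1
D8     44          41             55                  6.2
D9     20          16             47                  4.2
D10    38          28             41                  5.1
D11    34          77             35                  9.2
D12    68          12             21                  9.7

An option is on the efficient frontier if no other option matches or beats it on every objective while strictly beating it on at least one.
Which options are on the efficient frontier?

D1: dominated by D3 (price 53≤80, cargo 57≥27, fuel economy 41≥31, 0-60 9.7≤9.7).
D2: not dominated.
D3: not dominated.
D4: dominated by D8 (price 44≤56, cargo 41≥16, fuel economy 55≥38, 0-60 6.2≤6.5).
D5: not dominated (best 0-60).
D6: not dominated.
D7: not dominated.
D8: not dominated (best fuel economy).
D9: not dominated (best price).
D10: not dominated.
D11: not dominated (best cargo).
D12: dominated by D3 (price 53≤68, cargo 57≥12, fuel economy 41≥21, 0-60 9.7≤9.7).

D2, D3, D5, D6, D7, D8, D9, D10, D11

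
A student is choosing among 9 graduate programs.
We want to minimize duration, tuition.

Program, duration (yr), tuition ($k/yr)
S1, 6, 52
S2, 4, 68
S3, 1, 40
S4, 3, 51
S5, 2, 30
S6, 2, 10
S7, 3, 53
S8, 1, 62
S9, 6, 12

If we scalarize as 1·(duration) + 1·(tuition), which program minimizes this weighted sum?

S1: 1·6 + 1·52 = 58
S2: 1·4 + 1·68 = 72
S3: 1·1 + 1·40 = 41
S4: 1·3 + 1·51 = 54
S5: 1·2 + 1·30 = 32
S6: 1·2 + 1·10 = 12
S7: 1·3 + 1·53 = 56
S8: 1·1 + 1·62 = 63
S9: 1·6 + 1·12 = 18
Lowest: S6 at 12.

S6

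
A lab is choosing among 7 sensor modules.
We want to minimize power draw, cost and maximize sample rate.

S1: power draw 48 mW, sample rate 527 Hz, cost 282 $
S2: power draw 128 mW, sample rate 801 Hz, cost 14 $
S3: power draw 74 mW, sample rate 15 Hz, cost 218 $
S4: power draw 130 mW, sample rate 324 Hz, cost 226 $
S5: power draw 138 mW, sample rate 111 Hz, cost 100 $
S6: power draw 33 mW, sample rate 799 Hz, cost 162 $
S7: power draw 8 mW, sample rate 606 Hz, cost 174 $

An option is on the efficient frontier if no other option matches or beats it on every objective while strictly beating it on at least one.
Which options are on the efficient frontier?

S2, S6, S7

S1: dominated by S6 (power draw 33≤48, sample rate 799≥527, cost 162≤282).
S2: not dominated (best sample rate).
S3: dominated by S6 (power draw 33≤74, sample rate 799≥15, cost 162≤218).
S4: dominated by S2 (power draw 128≤130, sample rate 801≥324, cost 14≤226).
S5: dominated by S2 (power draw 128≤138, sample rate 801≥111, cost 14≤100).
S6: not dominated.
S7: not dominated (best power draw).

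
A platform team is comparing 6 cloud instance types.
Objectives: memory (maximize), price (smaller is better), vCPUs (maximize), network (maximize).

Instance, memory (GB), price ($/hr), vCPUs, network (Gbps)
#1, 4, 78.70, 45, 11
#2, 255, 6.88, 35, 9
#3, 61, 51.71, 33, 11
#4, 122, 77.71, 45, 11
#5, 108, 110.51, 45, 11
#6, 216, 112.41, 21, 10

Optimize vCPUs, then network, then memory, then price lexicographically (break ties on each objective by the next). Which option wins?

#4

First maximize vCPUs: best is 45, kept {#1, #4, #5}.
Then maximize network: best is 11, kept {#1, #4, #5}.
Then maximize memory: best is 122, kept {#4}.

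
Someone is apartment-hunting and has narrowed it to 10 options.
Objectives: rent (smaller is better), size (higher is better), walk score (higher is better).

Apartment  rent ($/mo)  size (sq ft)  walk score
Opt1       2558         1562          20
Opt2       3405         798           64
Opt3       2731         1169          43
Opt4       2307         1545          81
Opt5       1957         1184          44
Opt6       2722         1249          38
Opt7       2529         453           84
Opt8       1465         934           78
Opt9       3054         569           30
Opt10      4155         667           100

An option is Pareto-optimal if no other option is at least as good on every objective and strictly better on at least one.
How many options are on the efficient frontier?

6

Opt1: not dominated (best size).
Opt2: dominated by Opt4 (rent 2307≤3405, size 1545≥798, walk score 81≥64).
Opt3: dominated by Opt4 (rent 2307≤2731, size 1545≥1169, walk score 81≥43).
Opt4: not dominated.
Opt5: not dominated.
Opt6: dominated by Opt4 (rent 2307≤2722, size 1545≥1249, walk score 81≥38).
Opt7: not dominated.
Opt8: not dominated (best rent).
Opt9: dominated by Opt3 (rent 2731≤3054, size 1169≥569, walk score 43≥30).
Opt10: not dominated (best walk score).
Pareto-optimal: Opt1, Opt4, Opt5, Opt7, Opt8, Opt10 → 6.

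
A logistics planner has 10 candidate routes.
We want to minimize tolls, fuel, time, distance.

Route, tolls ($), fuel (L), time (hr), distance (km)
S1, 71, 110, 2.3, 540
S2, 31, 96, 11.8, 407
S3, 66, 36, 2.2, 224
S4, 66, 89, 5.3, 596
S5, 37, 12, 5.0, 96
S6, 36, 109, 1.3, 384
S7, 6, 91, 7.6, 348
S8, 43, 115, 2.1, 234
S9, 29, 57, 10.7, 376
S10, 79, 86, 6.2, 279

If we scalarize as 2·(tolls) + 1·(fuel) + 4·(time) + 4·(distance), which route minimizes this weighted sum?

S1: 2·71 + 1·110 + 4·2.3 + 4·540 = 2421.2
S2: 2·31 + 1·96 + 4·11.8 + 4·407 = 1833.2
S3: 2·66 + 1·36 + 4·2.2 + 4·224 = 1072.8
S4: 2·66 + 1·89 + 4·5.3 + 4·596 = 2626.2
S5: 2·37 + 1·12 + 4·5.0 + 4·96 = 490.0
S6: 2·36 + 1·109 + 4·1.3 + 4·384 = 1722.2
S7: 2·6 + 1·91 + 4·7.6 + 4·348 = 1525.4
S8: 2·43 + 1·115 + 4·2.1 + 4·234 = 1145.4
S9: 2·29 + 1·57 + 4·10.7 + 4·376 = 1661.8
S10: 2·79 + 1·86 + 4·6.2 + 4·279 = 1384.8
Lowest: S5 at 490.0.

S5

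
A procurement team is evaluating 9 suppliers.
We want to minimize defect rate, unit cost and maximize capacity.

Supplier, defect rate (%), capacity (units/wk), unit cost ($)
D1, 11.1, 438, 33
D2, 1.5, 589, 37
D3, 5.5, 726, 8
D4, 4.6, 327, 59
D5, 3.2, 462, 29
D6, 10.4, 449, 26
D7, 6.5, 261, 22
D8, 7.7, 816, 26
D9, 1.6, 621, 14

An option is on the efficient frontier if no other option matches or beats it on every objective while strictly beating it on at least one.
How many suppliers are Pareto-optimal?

D1: dominated by D3 (defect rate 5.5≤11.1, capacity 726≥438, unit cost 8≤33).
D2: not dominated (best defect rate).
D3: not dominated (best unit cost).
D4: dominated by D2 (defect rate 1.5≤4.6, capacity 589≥327, unit cost 37≤59).
D5: dominated by D9 (defect rate 1.6≤3.2, capacity 621≥462, unit cost 14≤29).
D6: dominated by D3 (defect rate 5.5≤10.4, capacity 726≥449, unit cost 8≤26).
D7: dominated by D3 (defect rate 5.5≤6.5, capacity 726≥261, unit cost 8≤22).
D8: not dominated (best capacity).
D9: not dominated.
Pareto-optimal: D2, D3, D8, D9 → 4.

4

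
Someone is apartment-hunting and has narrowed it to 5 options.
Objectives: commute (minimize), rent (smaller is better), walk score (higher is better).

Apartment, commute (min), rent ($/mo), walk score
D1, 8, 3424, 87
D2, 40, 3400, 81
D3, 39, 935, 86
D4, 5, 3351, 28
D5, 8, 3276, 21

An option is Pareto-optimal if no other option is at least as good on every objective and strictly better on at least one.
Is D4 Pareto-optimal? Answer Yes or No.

D1: worse on commute (8 vs 5).
D2: worse on commute (40 vs 5).
D3: worse on commute (39 vs 5).
D5: worse on commute (8 vs 5).
No option is at least as good as D4 on every objective and strictly better on one.

Yes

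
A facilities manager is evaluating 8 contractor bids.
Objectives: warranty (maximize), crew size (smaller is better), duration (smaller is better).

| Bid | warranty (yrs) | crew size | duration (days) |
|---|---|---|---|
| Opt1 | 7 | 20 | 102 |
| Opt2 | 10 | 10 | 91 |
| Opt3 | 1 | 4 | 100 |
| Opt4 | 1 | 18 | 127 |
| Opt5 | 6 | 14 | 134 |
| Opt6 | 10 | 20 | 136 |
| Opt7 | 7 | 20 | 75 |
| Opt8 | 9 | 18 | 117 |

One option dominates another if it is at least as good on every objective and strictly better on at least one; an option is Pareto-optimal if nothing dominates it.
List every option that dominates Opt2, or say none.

none

Opt1: worse on warranty (7 vs 10).
Opt3: worse on warranty (1 vs 10).
Opt4: worse on warranty (1 vs 10).
Opt5: worse on warranty (6 vs 10).
Opt6: worse on crew size (20 vs 10).
Opt7: worse on warranty (7 vs 10).
Opt8: worse on warranty (9 vs 10).
No option dominates Opt2.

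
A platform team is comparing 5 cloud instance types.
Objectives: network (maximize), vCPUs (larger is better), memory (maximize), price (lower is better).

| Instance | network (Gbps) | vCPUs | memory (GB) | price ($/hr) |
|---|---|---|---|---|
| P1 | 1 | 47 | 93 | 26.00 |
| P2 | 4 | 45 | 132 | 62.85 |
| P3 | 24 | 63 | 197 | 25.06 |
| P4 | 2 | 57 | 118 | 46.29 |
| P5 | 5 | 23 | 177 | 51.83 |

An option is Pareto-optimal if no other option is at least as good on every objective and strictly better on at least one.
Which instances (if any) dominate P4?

P3

P3: network 24≥2, vCPUs 63≥57, memory 197≥118, price 25.06≤46.29 — dominates P4.
Others (P1, P2, P5) are each worse than P4 on at least one objective.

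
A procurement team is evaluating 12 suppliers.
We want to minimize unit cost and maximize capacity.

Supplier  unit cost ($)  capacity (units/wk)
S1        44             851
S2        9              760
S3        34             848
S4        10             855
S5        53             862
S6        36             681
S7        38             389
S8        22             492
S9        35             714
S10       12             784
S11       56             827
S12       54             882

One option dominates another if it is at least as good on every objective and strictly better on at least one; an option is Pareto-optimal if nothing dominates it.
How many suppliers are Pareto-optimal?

4

S1: dominated by S4 (unit cost 10≤44, capacity 855≥851).
S2: not dominated (best unit cost).
S3: dominated by S4 (unit cost 10≤34, capacity 855≥848).
S4: not dominated.
S5: not dominated.
S6: dominated by S2 (unit cost 9≤36, capacity 760≥681).
S7: dominated by S2 (unit cost 9≤38, capacity 760≥389).
S8: dominated by S2 (unit cost 9≤22, capacity 760≥492).
S9: dominated by S2 (unit cost 9≤35, capacity 760≥714).
S10: dominated by S4 (unit cost 10≤12, capacity 855≥784).
S11: dominated by S1 (unit cost 44≤56, capacity 851≥827).
S12: not dominated (best capacity).
Pareto-optimal: S2, S4, S5, S12 → 4.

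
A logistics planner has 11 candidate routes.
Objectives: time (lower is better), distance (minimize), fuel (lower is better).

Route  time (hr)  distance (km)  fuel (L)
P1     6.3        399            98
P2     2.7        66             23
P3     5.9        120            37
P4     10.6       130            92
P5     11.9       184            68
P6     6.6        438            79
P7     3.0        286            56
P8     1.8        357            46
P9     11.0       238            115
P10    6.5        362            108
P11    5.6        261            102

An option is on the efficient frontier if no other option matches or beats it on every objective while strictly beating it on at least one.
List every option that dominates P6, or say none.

P2, P3, P7, P8

P2: time 2.7≤6.6, distance 66≤438, fuel 23≤79 — dominates P6.
P3: time 5.9≤6.6, distance 120≤438, fuel 37≤79 — dominates P6.
P7: time 3.0≤6.6, distance 286≤438, fuel 56≤79 — dominates P6.
P8: time 1.8≤6.6, distance 357≤438, fuel 46≤79 — dominates P6.
Others (P1, P4, P5, P9, P10, P11) are each worse than P6 on at least one objective.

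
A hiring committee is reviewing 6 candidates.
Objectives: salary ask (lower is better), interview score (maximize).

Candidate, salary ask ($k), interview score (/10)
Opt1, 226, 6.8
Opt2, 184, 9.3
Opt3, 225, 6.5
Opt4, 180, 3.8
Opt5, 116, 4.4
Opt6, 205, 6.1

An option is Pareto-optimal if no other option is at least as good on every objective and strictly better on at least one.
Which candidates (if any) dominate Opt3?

Opt2

Opt2: salary ask 184≤225, interview score 9.3≥6.5 — dominates Opt3.
Others (Opt1, Opt4, Opt5, Opt6) are each worse than Opt3 on at least one objective.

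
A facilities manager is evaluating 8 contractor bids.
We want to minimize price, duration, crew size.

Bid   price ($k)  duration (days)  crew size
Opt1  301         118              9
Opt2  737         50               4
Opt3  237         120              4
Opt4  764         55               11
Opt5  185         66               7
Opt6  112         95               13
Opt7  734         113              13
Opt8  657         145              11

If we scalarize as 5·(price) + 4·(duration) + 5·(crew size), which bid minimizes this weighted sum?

Opt6

Opt1: 5·301 + 4·118 + 5·9 = 2022
Opt2: 5·737 + 4·50 + 5·4 = 3905
Opt3: 5·237 + 4·120 + 5·4 = 1685
Opt4: 5·764 + 4·55 + 5·11 = 4095
Opt5: 5·185 + 4·66 + 5·7 = 1224
Opt6: 5·112 + 4·95 + 5·13 = 1005
Opt7: 5·734 + 4·113 + 5·13 = 4187
Opt8: 5·657 + 4·145 + 5·11 = 3920
Lowest: Opt6 at 1005.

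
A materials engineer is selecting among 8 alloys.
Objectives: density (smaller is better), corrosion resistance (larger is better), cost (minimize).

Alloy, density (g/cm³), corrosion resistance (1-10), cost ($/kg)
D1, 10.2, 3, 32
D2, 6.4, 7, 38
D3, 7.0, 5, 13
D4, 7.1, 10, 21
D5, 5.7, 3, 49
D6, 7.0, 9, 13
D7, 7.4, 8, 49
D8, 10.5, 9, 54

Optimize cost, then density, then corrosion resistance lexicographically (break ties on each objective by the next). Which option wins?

D6

First minimize cost: best is 13, kept {D3, D6}.
Then minimize density: best is 7.0, kept {D3, D6}.
Then maximize corrosion resistance: best is 9, kept {D6}.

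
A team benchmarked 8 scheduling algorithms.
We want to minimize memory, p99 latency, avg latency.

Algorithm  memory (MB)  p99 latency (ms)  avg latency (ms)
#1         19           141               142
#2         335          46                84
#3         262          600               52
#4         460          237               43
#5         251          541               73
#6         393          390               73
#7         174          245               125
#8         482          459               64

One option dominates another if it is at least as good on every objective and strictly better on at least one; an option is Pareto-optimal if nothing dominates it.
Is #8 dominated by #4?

#4 vs #8: memory 460≤482, p99 latency 237≤459, avg latency 43≤64 — #4 is at least as good on every objective with at least one strict improvement.

Yes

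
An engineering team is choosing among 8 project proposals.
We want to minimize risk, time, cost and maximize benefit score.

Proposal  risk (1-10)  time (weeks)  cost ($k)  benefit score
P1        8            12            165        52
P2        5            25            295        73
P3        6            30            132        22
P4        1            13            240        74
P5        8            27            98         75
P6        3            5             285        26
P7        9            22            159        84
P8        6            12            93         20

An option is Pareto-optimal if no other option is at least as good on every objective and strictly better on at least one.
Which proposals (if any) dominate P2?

P4: risk 1≤5, time 13≤25, cost 240≤295, benefit score 74≥73 — dominates P2.
Others (P1, P3, P5, P6, P7, P8) are each worse than P2 on at least one objective.

P4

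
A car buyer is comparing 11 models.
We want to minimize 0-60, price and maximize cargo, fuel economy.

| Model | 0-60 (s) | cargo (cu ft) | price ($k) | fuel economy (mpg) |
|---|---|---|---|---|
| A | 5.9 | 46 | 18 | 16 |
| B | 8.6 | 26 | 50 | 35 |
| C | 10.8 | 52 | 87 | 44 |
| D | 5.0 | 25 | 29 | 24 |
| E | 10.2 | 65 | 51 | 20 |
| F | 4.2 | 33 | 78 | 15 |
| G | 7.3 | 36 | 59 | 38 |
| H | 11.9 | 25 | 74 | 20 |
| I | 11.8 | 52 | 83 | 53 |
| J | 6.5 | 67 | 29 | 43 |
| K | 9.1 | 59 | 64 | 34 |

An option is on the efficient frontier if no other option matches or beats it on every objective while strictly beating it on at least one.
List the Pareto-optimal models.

A, C, D, F, I, J

A: not dominated (best price).
B: dominated by J (0-60 6.5≤8.6, cargo 67≥26, price 29≤50, fuel economy 43≥35).
C: not dominated.
D: not dominated.
E: dominated by J (0-60 6.5≤10.2, cargo 67≥65, price 29≤51, fuel economy 43≥20).
F: not dominated (best 0-60).
G: dominated by J (0-60 6.5≤7.3, cargo 67≥36, price 29≤59, fuel economy 43≥38).
H: dominated by B (0-60 8.6≤11.9, cargo 26≥25, price 50≤74, fuel economy 35≥20).
I: not dominated (best fuel economy).
J: not dominated (best cargo).
K: dominated by J (0-60 6.5≤9.1, cargo 67≥59, price 29≤64, fuel economy 43≥34).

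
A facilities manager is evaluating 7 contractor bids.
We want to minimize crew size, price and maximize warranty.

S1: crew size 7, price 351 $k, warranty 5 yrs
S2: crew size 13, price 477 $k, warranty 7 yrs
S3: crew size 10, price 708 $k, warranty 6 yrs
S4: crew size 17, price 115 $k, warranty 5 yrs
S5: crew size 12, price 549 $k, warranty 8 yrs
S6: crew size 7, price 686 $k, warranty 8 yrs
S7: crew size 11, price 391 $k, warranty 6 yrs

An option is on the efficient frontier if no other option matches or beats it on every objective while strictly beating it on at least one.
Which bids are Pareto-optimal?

S1, S2, S4, S5, S6, S7

S1: not dominated.
S2: not dominated.
S3: dominated by S6 (crew size 7≤10, price 686≤708, warranty 8≥6).
S4: not dominated (best price).
S5: not dominated.
S6: not dominated.
S7: not dominated.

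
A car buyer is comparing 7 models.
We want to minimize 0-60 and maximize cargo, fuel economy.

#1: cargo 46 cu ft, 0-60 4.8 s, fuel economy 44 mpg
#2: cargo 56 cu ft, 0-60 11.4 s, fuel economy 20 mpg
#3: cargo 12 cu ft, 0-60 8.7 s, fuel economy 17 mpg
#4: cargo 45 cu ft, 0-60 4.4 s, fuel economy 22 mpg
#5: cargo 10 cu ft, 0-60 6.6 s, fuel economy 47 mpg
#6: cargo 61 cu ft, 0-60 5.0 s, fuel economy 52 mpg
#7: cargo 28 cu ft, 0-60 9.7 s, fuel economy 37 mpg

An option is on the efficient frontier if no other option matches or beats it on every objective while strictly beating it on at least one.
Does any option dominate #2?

#6 vs #2: cargo 61≥56, 0-60 5.0≤11.4, fuel economy 52≥20 — #6 is at least as good on every objective and strictly better on at least one, so #6 dominates #2.

Yes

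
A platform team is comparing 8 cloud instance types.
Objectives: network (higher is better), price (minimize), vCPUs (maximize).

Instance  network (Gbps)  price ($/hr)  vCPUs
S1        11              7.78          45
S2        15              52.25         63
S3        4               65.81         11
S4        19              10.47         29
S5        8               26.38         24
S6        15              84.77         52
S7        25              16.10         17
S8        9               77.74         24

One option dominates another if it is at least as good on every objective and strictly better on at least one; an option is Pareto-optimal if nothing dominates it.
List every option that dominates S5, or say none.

S1, S4

S1: network 11≥8, price 7.78≤26.38, vCPUs 45≥24 — dominates S5.
S4: network 19≥8, price 10.47≤26.38, vCPUs 29≥24 — dominates S5.
Others (S2, S3, S6, S7, S8) are each worse than S5 on at least one objective.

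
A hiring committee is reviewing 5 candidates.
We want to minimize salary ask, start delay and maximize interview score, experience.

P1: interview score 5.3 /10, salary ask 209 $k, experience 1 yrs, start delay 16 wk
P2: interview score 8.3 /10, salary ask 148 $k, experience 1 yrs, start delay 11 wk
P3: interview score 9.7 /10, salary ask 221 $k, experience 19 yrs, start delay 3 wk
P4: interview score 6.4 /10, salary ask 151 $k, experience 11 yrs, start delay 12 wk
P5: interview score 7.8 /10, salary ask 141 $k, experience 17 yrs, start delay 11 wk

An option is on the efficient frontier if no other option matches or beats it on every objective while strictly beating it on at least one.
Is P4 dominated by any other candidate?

P5 vs P4: interview score 7.8≥6.4, salary ask 141≤151, experience 17≥11, start delay 11≤12 — P5 is at least as good on every objective and strictly better on at least one, so P5 dominates P4.

Yes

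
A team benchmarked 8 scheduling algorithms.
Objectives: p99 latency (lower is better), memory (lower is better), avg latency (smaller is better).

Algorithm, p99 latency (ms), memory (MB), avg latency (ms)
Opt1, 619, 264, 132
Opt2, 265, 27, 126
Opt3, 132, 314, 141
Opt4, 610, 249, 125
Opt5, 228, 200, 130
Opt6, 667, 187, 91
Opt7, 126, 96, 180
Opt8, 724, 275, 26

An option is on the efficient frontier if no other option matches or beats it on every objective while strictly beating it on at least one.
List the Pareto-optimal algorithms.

Opt2, Opt3, Opt4, Opt5, Opt6, Opt7, Opt8

Opt1: dominated by Opt2 (p99 latency 265≤619, memory 27≤264, avg latency 126≤132).
Opt2: not dominated (best memory).
Opt3: not dominated.
Opt4: not dominated.
Opt5: not dominated.
Opt6: not dominated.
Opt7: not dominated (best p99 latency).
Opt8: not dominated (best avg latency).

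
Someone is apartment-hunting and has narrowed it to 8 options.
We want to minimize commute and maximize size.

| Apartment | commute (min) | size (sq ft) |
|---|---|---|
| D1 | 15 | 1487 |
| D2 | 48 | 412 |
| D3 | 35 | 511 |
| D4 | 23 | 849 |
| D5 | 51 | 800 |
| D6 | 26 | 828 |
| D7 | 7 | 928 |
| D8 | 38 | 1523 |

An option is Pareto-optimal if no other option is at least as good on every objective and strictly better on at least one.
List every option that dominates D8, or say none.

D1: worse on size (1487 vs 1523).
D2: worse on commute (48 vs 38).
D3: worse on size (511 vs 1523).
D4: worse on size (849 vs 1523).
D5: worse on commute (51 vs 38).
D6: worse on size (828 vs 1523).
D7: worse on size (928 vs 1523).
No option dominates D8.

none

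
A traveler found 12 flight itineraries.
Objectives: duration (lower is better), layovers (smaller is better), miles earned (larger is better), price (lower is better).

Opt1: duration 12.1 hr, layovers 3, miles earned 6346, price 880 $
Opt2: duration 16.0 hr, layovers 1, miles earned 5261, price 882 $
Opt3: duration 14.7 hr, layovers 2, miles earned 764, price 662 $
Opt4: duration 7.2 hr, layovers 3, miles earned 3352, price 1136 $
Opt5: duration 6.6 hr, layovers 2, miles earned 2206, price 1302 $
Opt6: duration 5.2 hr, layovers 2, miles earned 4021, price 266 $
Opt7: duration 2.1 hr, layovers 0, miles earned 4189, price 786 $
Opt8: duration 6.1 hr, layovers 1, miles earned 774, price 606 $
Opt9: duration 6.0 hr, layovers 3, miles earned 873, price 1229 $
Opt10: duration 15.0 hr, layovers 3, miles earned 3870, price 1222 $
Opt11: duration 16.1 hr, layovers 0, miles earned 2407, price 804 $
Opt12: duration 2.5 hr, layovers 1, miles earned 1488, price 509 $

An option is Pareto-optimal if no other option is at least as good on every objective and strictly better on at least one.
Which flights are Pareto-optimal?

Opt1, Opt2, Opt6, Opt7, Opt12

Opt1: not dominated (best miles earned).
Opt2: not dominated.
Opt3: dominated by Opt6 (duration 5.2≤14.7, layovers 2≤2, miles earned 4021≥764, price 266≤662).
Opt4: dominated by Opt6 (duration 5.2≤7.2, layovers 2≤3, miles earned 4021≥3352, price 266≤1136).
Opt5: dominated by Opt6 (duration 5.2≤6.6, layovers 2≤2, miles earned 4021≥2206, price 266≤1302).
Opt6: not dominated (best price).
Opt7: not dominated (best duration).
Opt8: dominated by Opt12 (duration 2.5≤6.1, layovers 1≤1, miles earned 1488≥774, price 509≤606).
Opt9: dominated by Opt6 (duration 5.2≤6.0, layovers 2≤3, miles earned 4021≥873, price 266≤1229).
Opt10: dominated by Opt1 (duration 12.1≤15.0, layovers 3≤3, miles earned 6346≥3870, price 880≤1222).
Opt11: dominated by Opt7 (duration 2.1≤16.1, layovers 0≤0, miles earned 4189≥2407, price 786≤804).
Opt12: not dominated.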